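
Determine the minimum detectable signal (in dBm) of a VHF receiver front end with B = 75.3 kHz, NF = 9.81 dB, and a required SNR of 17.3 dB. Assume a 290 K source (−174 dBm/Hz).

Sensitivity = −174 + 10 log₁₀(B) + NF + SNR_min
= −174 + 48.77 + 9.81 + 17.3
= −98.12 dBm → −98.1 dBm

−98.1 dBm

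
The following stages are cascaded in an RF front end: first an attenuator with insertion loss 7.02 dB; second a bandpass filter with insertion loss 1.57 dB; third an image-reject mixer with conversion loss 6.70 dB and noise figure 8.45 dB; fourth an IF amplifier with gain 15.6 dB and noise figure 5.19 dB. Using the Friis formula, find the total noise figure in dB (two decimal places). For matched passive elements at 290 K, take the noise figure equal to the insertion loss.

21.09 dB

Convert to linear (a loss of L dB is a gain of −L dB): F_i = 10^(NF_i/10), G_i = 10^(G_i,dB/10)
  Stage 1: F_1 = 10^(7.02/10) = 5.035, G_1 = 10^(−7.02/10) = 0.1986
  Stage 2: F_2 = 10^(1.57/10) = 1.435, G_2 = 10^(−1.57/10) = 0.6966
  Stage 3: F_3 = 10^(8.45/10) = 6.998, G_3 = 10^(−6.70/10) = 0.2138
  Stage 4: F_4 = 10^(5.19/10) = 3.304, G_4 = 10^(15.6/10) = 36.31
Friis cascade:
  F = 5.035 + (1.435 − 1)/0.1986 + (6.998 − 1)/0.1384 + (3.304 − 1)/0.02958 = 128.5
NF = 10 log₁₀(128.5) = 21.09 dB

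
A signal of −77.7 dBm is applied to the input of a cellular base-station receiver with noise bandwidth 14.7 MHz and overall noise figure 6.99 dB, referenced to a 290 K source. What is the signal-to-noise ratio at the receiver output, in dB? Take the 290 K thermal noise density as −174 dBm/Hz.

Noise floor: N = −174 + 10 log₁₀(B) + NF
10 log₁₀(1.47×10⁷) = 71.67 dB
N = −174 + 71.67 + 6.99 = −95.34 dBm
SNR = P_sig − N = −77.7 − (−95.34) = 17.64 dB → 17.6 dB

17.6 dB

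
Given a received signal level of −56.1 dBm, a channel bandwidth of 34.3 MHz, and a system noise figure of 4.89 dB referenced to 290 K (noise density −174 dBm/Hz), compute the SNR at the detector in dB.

37.7 dB

Noise floor: N = −174 + 10 log₁₀(B) + NF
10 log₁₀(3.43×10⁷) = 75.35 dB
N = −174 + 75.35 + 4.89 = −93.76 dBm
SNR = P_sig − N = −56.1 − (−93.76) = 37.66 dB → 37.7 dB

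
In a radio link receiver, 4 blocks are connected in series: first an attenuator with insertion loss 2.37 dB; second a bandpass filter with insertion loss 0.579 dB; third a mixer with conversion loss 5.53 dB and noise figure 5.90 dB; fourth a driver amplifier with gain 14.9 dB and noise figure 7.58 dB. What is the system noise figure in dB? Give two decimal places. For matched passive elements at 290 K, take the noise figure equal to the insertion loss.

Convert to linear (a loss of L dB is a gain of −L dB): F_i = 10^(NF_i/10), G_i = 10^(G_i,dB/10)
  Stage 1: F_1 = 10^(2.37/10) = 1.726, G_1 = 10^(−2.37/10) = 0.5794
  Stage 2: F_2 = 10^(0.579/10) = 1.143, G_2 = 10^(−0.579/10) = 0.8752
  Stage 3: F_3 = 10^(5.90/10) = 3.890, G_3 = 10^(−5.53/10) = 0.2799
  Stage 4: F_4 = 10^(7.58/10) = 5.728, G_4 = 10^(14.9/10) = 30.90
Friis cascade:
  F = 1.726 + (1.143 − 1)/0.5794 + (3.890 − 1)/0.5071 + (5.728 − 1)/0.1419 = 40.98
NF = 10 log₁₀(40.98) = 16.13 dB

16.13 dB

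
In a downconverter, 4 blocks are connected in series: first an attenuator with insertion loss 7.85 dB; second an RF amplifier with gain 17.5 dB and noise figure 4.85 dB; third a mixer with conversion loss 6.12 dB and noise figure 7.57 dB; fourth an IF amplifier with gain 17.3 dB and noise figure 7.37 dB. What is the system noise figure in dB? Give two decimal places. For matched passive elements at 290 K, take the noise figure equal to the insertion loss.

13.24 dB

Convert to linear (a loss of L dB is a gain of −L dB): F_i = 10^(NF_i/10), G_i = 10^(G_i,dB/10)
  Stage 1: F_1 = 10^(7.85/10) = 6.095, G_1 = 10^(−7.85/10) = 0.1641
  Stage 2: F_2 = 10^(4.85/10) = 3.055, G_2 = 10^(17.5/10) = 56.23
  Stage 3: F_3 = 10^(7.57/10) = 5.715, G_3 = 10^(−6.12/10) = 0.2443
  Stage 4: F_4 = 10^(7.37/10) = 5.458, G_4 = 10^(17.3/10) = 53.70
Friis cascade:
  F = 6.095 + (3.055 − 1)/0.1641 + (5.715 − 1)/9.226 + (5.458 − 1)/2.254 = 21.11
NF = 10 log₁₀(21.11) = 13.24 dB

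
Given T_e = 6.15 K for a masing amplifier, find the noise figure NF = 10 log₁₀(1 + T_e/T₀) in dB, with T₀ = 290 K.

0.091 dB

F = 1 + T_e/T₀ = 1 + 6.15/290 = 1.02121
NF = 10 log₁₀(1.02121) = 0.091 dB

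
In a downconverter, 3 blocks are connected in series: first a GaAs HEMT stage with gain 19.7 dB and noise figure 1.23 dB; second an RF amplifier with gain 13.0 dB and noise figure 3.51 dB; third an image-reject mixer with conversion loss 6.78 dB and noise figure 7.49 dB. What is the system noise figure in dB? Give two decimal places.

1.28 dB

Convert to linear (a loss of L dB is a gain of −L dB): F_i = 10^(NF_i/10), G_i = 10^(G_i,dB/10)
  Stage 1: F_1 = 10^(1.23/10) = 1.327, G_1 = 10^(19.7/10) = 93.33
  Stage 2: F_2 = 10^(3.51/10) = 2.244, G_2 = 10^(13.0/10) = 19.95
  Stage 3: F_3 = 10^(7.49/10) = 5.610, G_3 = 10^(−6.78/10) = 0.2099
Friis cascade:
  F = 1.327 + (2.244 − 1)/93.33 + (5.610 − 1)/1862 = 1.343
NF = 10 log₁₀(1.343) = 1.28 dB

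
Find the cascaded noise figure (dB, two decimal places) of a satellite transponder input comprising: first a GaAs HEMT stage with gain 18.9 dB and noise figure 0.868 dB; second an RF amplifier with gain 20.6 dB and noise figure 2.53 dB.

0.90 dB

Convert to linear (a loss of L dB is a gain of −L dB): F_i = 10^(NF_i/10), G_i = 10^(G_i,dB/10)
  Stage 1: F_1 = 10^(0.868/10) = 1.221, G_1 = 10^(18.9/10) = 77.62
  Stage 2: F_2 = 10^(2.53/10) = 1.791, G_2 = 10^(20.6/10) = 114.8
Friis cascade:
  F = 1.221 + (1.791 − 1)/77.62 = 1.231
NF = 10 log₁₀(1.231) = 0.90 dB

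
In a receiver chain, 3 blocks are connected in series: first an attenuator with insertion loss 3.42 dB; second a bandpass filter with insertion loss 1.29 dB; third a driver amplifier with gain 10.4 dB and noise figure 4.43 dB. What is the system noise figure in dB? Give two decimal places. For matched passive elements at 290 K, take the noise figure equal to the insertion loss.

Convert to linear (a loss of L dB is a gain of −L dB): F_i = 10^(NF_i/10), G_i = 10^(G_i,dB/10)
  Stage 1: F_1 = 10^(3.42/10) = 2.198, G_1 = 10^(−3.42/10) = 0.4550
  Stage 2: F_2 = 10^(1.29/10) = 1.346, G_2 = 10^(−1.29/10) = 0.7430
  Stage 3: F_3 = 10^(4.43/10) = 2.773, G_3 = 10^(10.4/10) = 10.96
Friis cascade:
  F = 2.198 + (1.346 − 1)/0.4550 + (2.773 − 1)/0.3381 = 8.204
NF = 10 log₁₀(8.204) = 9.14 dB

9.14 dB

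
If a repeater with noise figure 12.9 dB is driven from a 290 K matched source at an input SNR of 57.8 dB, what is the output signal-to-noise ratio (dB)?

44.9 dB

By definition F = SNR_in/SNR_out, so in dB: SNR_out = SNR_in − NF
SNR_out = 57.8 − 12.9 = 44.9 dB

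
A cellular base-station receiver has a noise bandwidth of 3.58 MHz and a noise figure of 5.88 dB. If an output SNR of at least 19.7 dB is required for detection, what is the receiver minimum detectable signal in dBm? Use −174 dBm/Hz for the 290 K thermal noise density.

−82.9 dBm

Sensitivity = −174 + 10 log₁₀(B) + NF + SNR_min
= −174 + 65.54 + 5.88 + 19.7
= −82.88 dBm → −82.9 dBm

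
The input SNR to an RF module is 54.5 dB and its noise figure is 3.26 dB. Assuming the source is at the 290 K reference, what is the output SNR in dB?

By definition F = SNR_in/SNR_out, so in dB: SNR_out = SNR_in − NF
SNR_out = 54.5 − 3.26 = 51.24 dB

51.24 dB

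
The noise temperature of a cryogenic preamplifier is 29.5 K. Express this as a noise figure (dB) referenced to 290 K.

0.421 dB

F = 1 + T_e/T₀ = 1 + 29.5/290 = 1.10172
NF = 10 log₁₀(1.10172) = 0.421 dB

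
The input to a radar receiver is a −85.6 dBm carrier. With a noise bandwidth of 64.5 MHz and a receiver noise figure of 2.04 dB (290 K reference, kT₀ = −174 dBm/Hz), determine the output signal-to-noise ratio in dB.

Noise floor: N = −174 + 10 log₁₀(B) + NF
10 log₁₀(6.45×10⁷) = 78.1 dB
N = −174 + 78.1 + 2.04 = −93.86 dBm
SNR = P_sig − N = −85.6 − (−93.86) = 8.26 dB → 8.3 dB

8.3 dB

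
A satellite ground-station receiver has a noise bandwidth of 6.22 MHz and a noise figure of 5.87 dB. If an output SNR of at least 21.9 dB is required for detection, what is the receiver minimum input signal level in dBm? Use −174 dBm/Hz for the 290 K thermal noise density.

Sensitivity = −174 + 10 log₁₀(B) + NF + SNR_min
= −174 + 67.94 + 5.87 + 21.9
= −78.29 dBm → −78.3 dBm

−78.3 dBm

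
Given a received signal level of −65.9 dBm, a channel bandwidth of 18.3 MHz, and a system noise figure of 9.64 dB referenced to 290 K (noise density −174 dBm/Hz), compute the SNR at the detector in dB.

25.8 dB

Noise floor: N = −174 + 10 log₁₀(B) + NF
10 log₁₀(1.83×10⁷) = 72.62 dB
N = −174 + 72.62 + 9.64 = −91.74 dBm
SNR = P_sig − N = −65.9 − (−91.74) = 25.84 dB → 25.8 dB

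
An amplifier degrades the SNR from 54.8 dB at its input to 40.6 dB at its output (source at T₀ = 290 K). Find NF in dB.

NF (dB) = SNR_in(dB) − SNR_out(dB) when the source is at T₀
NF = 54.8 − 40.6 = 14.2 dB

14.2 dB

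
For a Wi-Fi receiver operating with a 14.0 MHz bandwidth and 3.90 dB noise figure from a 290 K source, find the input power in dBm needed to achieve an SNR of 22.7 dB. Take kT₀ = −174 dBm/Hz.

Sensitivity = −174 + 10 log₁₀(B) + NF + SNR_min
= −174 + 71.46 + 3.90 + 22.7
= −75.94 dBm → −75.9 dBm

−75.9 dBm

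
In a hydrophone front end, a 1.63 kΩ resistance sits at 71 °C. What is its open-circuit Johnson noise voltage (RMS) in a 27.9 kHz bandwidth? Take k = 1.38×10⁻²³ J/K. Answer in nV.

929 nV

T = 71 °C + 273.15 = 344.15 K
V_n = √(4kTRB)
4kTRB = 4 × 1.38×10⁻²³ × 344.15 × 1.63×10³ × 2.79×10⁴ = 8.64×10⁻¹³ V²
V_n = √(8.64×10⁻¹³) = 9.29×10⁻⁷ V = 929 nV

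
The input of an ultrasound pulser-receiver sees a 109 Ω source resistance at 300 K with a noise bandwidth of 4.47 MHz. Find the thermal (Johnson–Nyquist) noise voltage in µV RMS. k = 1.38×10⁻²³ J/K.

V_n = √(4kTRB)
4kTRB = 4 × 1.38×10⁻²³ × 300 × 1.09×10² × 4.47×10⁶ = 8.07×10⁻¹² V²
V_n = √(8.07×10⁻¹²) = 2.84×10⁻⁶ V = 2.84 µV

2.84 µV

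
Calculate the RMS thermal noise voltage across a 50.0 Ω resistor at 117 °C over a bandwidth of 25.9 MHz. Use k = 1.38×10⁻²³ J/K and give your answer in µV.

T = 117 °C + 273.15 = 390.15 K
V_n = √(4kTRB)
4kTRB = 4 × 1.38×10⁻²³ × 390.15 × 5.00×10¹ × 2.59×10⁷ = 2.79×10⁻¹¹ V²
V_n = √(2.79×10⁻¹¹) = 5.28×10⁻⁶ V = 5.28 µV

5.28 µV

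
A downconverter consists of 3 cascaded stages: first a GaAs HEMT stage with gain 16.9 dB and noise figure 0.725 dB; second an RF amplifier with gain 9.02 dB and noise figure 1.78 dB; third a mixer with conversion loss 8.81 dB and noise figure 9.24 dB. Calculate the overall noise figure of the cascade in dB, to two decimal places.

0.83 dB

Convert to linear (a loss of L dB is a gain of −L dB): F_i = 10^(NF_i/10), G_i = 10^(G_i,dB/10)
  Stage 1: F_1 = 10^(0.725/10) = 1.182, G_1 = 10^(16.9/10) = 48.98
  Stage 2: F_2 = 10^(1.78/10) = 1.507, G_2 = 10^(9.02/10) = 7.980
  Stage 3: F_3 = 10^(9.24/10) = 8.395, G_3 = 10^(−8.81/10) = 0.1315
Friis cascade:
  F = 1.182 + (1.507 − 1)/48.98 + (8.395 − 1)/390.8 = 1.211
NF = 10 log₁₀(1.211) = 0.83 dB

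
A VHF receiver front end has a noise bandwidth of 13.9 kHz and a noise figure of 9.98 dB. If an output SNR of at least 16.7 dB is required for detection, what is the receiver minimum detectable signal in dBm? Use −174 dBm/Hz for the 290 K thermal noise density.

−105.9 dBm

Sensitivity = −174 + 10 log₁₀(B) + NF + SNR_min
= −174 + 41.43 + 9.98 + 16.7
= −105.89 dBm → −105.9 dBm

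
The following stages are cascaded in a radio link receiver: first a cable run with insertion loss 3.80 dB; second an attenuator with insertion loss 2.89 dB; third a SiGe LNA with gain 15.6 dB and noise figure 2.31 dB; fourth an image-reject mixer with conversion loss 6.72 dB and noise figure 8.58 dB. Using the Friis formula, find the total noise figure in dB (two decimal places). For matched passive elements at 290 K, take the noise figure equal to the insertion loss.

Convert to linear (a loss of L dB is a gain of −L dB): F_i = 10^(NF_i/10), G_i = 10^(G_i,dB/10)
  Stage 1: F_1 = 10^(3.80/10) = 2.399, G_1 = 10^(−3.80/10) = 0.4169
  Stage 2: F_2 = 10^(2.89/10) = 1.945, G_2 = 10^(−2.89/10) = 0.5140
  Stage 3: F_3 = 10^(2.31/10) = 1.702, G_3 = 10^(15.6/10) = 36.31
  Stage 4: F_4 = 10^(8.58/10) = 7.211, G_4 = 10^(−6.72/10) = 0.2128
Friis cascade:
  F = 2.399 + (1.945 − 1)/0.4169 + (1.702 − 1)/0.2143 + (7.211 − 1)/7.780 = 8.742
NF = 10 log₁₀(8.742) = 9.42 dB

9.42 dB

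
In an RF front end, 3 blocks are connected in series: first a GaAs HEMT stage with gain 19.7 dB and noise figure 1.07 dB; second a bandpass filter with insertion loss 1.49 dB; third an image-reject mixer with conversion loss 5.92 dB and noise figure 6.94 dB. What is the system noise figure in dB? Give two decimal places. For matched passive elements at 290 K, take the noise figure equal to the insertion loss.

Convert to linear (a loss of L dB is a gain of −L dB): F_i = 10^(NF_i/10), G_i = 10^(G_i,dB/10)
  Stage 1: F_1 = 10^(1.07/10) = 1.279, G_1 = 10^(19.7/10) = 93.33
  Stage 2: F_2 = 10^(1.49/10) = 1.409, G_2 = 10^(−1.49/10) = 0.7096
  Stage 3: F_3 = 10^(6.94/10) = 4.943, G_3 = 10^(−5.92/10) = 0.2559
Friis cascade:
  F = 1.279 + (1.409 − 1)/93.33 + (4.943 − 1)/66.22 = 1.343
NF = 10 log₁₀(1.343) = 1.28 dB

1.28 dB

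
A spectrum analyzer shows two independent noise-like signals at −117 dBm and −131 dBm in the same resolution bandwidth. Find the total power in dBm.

−116.8 dBm

Convert to linear, add, convert back:
P₁ = 2.00×10⁻¹⁵ W, P₂ = 7.94×10⁻¹⁷ W
P_tot = 2.07×10⁻¹⁵ W → 10 log₁₀(P_tot / 10⁻³) = −116.8 dBm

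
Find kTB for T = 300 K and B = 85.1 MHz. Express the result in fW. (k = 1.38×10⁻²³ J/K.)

352 fW

P_n = kTB = 1.38×10⁻²³ × 300 × 8.51×10⁷ = 3.52×10⁻¹³ W = 352 fW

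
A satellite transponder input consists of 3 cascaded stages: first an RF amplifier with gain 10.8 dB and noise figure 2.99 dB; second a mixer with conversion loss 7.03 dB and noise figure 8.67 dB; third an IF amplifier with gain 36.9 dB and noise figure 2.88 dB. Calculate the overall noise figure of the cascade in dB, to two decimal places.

4.65 dB

Convert to linear (a loss of L dB is a gain of −L dB): F_i = 10^(NF_i/10), G_i = 10^(G_i,dB/10)
  Stage 1: F_1 = 10^(2.99/10) = 1.991, G_1 = 10^(10.8/10) = 12.02
  Stage 2: F_2 = 10^(8.67/10) = 7.362, G_2 = 10^(−7.03/10) = 0.1982
  Stage 3: F_3 = 10^(2.88/10) = 1.941, G_3 = 10^(36.9/10) = 4898
Friis cascade:
  F = 1.991 + (7.362 − 1)/12.02 + (1.941 − 1)/2.382 = 2.915
NF = 10 log₁₀(2.915) = 4.65 dB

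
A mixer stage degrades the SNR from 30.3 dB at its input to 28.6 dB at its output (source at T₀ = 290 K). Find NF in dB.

NF (dB) = SNR_in(dB) − SNR_out(dB) when the source is at T₀
NF = 30.3 − 28.6 = 1.7 dB

1.7 dB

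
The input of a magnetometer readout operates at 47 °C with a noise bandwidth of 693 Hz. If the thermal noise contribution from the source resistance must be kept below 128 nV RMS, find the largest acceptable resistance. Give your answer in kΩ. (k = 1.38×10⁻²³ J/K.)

1.34 kΩ

T = 47 °C + 273.15 = 320.15 K
Johnson–Nyquist: V_n = √(4kTRB) ⇒ R = V_n² / (4kTB)
4kTB = 4 × 1.38×10⁻²³ × 320.15 × 6.93×10² = 1.22×10⁻¹⁷
R = (1.28×10⁻⁷)² / 1.22×10⁻¹⁷ = 1.34×10³ Ω = 1.34 kΩ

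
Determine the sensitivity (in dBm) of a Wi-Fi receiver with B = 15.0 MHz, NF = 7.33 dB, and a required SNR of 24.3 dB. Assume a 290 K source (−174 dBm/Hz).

Sensitivity = −174 + 10 log₁₀(B) + NF + SNR_min
= −174 + 71.76 + 7.33 + 24.3
= −70.61 dBm → −70.6 dBm

−70.6 dBm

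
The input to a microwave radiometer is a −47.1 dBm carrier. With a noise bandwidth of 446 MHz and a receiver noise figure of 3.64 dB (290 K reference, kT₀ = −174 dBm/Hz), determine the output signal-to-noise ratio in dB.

Noise floor: N = −174 + 10 log₁₀(B) + NF
10 log₁₀(4.46×10⁸) = 86.49 dB
N = −174 + 86.49 + 3.64 = −83.87 dBm
SNR = P_sig − N = −47.1 − (−83.87) = 36.77 dB → 36.8 dB

36.8 dB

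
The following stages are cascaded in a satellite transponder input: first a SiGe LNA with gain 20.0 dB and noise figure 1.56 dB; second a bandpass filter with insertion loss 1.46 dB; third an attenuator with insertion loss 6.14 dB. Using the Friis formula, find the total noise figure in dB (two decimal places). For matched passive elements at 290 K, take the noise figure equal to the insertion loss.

1.70 dB

Convert to linear (a loss of L dB is a gain of −L dB): F_i = 10^(NF_i/10), G_i = 10^(G_i,dB/10)
  Stage 1: F_1 = 10^(1.56/10) = 1.432, G_1 = 10^(20.0/10) = 100.0
  Stage 2: F_2 = 10^(1.46/10) = 1.400, G_2 = 10^(−1.46/10) = 0.7145
  Stage 3: F_3 = 10^(6.14/10) = 4.111, G_3 = 10^(−6.14/10) = 0.2432
Friis cascade:
  F = 1.432 + (1.400 − 1)/100.0 + (4.111 − 1)/71.45 = 1.480
NF = 10 log₁₀(1.480) = 1.70 dB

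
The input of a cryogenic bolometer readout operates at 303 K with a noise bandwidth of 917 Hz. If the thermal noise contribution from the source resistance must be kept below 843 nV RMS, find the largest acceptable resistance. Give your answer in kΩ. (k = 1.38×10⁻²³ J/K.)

46.3 kΩ

Johnson–Nyquist: V_n = √(4kTRB) ⇒ R = V_n² / (4kTB)
4kTB = 4 × 1.38×10⁻²³ × 303 × 9.17×10² = 1.53×10⁻¹⁷
R = (8.43×10⁻⁷)² / 1.53×10⁻¹⁷ = 4.63×10⁴ Ω = 46.3 kΩ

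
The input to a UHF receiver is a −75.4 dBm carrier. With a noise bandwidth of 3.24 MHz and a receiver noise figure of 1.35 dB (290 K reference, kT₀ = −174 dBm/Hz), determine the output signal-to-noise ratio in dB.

32.1 dB

Noise floor: N = −174 + 10 log₁₀(B) + NF
10 log₁₀(3.24×10⁶) = 65.11 dB
N = −174 + 65.11 + 1.35 = −107.54 dBm
SNR = P_sig − N = −75.4 − (−107.54) = 32.14 dB → 32.1 dB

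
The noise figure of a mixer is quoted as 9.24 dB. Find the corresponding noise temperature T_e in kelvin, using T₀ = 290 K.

F = 10^(9.24/10) = 8.3946
T_e = (F − 1)·T₀ = (8.3946 − 1) × 290 = 2144 K

2144 K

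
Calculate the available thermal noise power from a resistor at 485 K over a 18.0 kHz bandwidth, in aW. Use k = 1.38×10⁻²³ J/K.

120 aW

P_n = kTB = 1.38×10⁻²³ × 485 × 1.80×10⁴ = 1.20×10⁻¹⁶ W = 120 aW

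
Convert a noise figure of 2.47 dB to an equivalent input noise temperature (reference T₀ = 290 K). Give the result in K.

222 K

F = 10^(2.47/10) = 1.76604
T_e = (F − 1)·T₀ = (1.76604 − 1) × 290 = 222 K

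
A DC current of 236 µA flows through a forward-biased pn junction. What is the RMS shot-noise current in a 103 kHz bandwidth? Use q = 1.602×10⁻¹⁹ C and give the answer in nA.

2.79 nA

I_n = √(2qI·B)
2qI·B = 2 × 1.602×10⁻¹⁹ × 2.36×10⁻⁴ × 1.03×10⁵ = 7.79×10⁻¹⁸ A²
I_n = √(7.79×10⁻¹⁸) = 2.79×10⁻⁹ A = 2.79 nA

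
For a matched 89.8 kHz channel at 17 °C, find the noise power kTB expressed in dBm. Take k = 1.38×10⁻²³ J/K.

−124.4 dBm

T = 17 °C + 273.15 = 290.15 K
P_n = kTB = 1.38×10⁻²³ × 290.15 × 8.98×10⁴ = 3.60×10⁻¹⁶ W
In dBm: 10 log₁₀(3.60×10⁻¹⁶ / 10⁻³) = −124.4 dBm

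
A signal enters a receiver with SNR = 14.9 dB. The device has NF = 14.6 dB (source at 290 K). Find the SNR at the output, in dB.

0.3 dB

By definition F = SNR_in/SNR_out, so in dB: SNR_out = SNR_in − NF
SNR_out = 14.9 − 14.6 = 0.3 dB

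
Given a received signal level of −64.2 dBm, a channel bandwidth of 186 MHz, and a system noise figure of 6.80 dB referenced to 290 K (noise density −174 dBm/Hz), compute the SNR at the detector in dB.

Noise floor: N = −174 + 10 log₁₀(B) + NF
10 log₁₀(1.86×10⁸) = 82.7 dB
N = −174 + 82.7 + 6.80 = −84.50 dBm
SNR = P_sig − N = −64.2 − (−84.50) = 20.30 dB → 20.3 dB

20.3 dB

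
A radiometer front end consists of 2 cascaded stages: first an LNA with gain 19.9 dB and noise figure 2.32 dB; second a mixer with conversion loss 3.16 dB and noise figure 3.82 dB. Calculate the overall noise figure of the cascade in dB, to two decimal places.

Convert to linear (a loss of L dB is a gain of −L dB): F_i = 10^(NF_i/10), G_i = 10^(G_i,dB/10)
  Stage 1: F_1 = 10^(2.32/10) = 1.706, G_1 = 10^(19.9/10) = 97.72
  Stage 2: F_2 = 10^(3.82/10) = 2.410, G_2 = 10^(−3.16/10) = 0.4831
Friis cascade:
  F = 1.706 + (2.410 − 1)/97.72 = 1.721
NF = 10 log₁₀(1.721) = 2.36 dB

2.36 dB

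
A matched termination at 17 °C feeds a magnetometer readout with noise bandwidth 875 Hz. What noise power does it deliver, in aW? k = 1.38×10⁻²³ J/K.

T = 17 °C + 273.15 = 290.15 K
P_n = kTB = 1.38×10⁻²³ × 290.15 × 8.75×10² = 3.50×10⁻¹⁸ W = 3.50 aW

3.50 aW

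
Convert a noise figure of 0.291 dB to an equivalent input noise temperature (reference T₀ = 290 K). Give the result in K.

F = 10^(0.291/10) = 1.0693
T_e = (F − 1)·T₀ = (1.0693 − 1) × 290 = 20.1 K

20.1 K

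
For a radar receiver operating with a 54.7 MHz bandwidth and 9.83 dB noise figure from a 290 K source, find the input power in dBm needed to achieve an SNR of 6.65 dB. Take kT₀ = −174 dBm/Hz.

−80.1 dBm

Sensitivity = −174 + 10 log₁₀(B) + NF + SNR_min
= −174 + 77.38 + 9.83 + 6.65
= −80.14 dBm → −80.1 dBm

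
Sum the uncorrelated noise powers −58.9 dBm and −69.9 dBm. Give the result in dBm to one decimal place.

Convert to linear, add, convert back:
P₁ = 1.29×10⁻⁹ W, P₂ = 1.02×10⁻¹⁰ W
P_tot = 1.39×10⁻⁹ W → 10 log₁₀(P_tot / 10⁻³) = −58.6 dBm

−58.6 dBm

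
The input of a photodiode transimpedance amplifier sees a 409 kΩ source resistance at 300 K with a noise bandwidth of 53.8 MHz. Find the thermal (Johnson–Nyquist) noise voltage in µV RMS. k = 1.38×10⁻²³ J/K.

V_n = √(4kTRB)
4kTRB = 4 × 1.38×10⁻²³ × 300 × 4.09×10⁵ × 5.38×10⁷ = 3.64×10⁻⁷ V²
V_n = √(3.64×10⁻⁷) = 6.04×10⁻⁴ V = 604 µV

604 µV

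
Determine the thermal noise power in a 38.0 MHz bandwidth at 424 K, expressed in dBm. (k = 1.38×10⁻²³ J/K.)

−96.5 dBm

P_n = kTB = 1.38×10⁻²³ × 424 × 3.80×10⁷ = 2.22×10⁻¹³ W
In dBm: 10 log₁₀(2.22×10⁻¹³ / 10⁻³) = −96.5 dBm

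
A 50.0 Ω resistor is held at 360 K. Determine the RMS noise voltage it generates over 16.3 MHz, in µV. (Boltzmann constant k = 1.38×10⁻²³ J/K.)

4.02 µV

V_n = √(4kTRB)
4kTRB = 4 × 1.38×10⁻²³ × 360 × 5.00×10¹ × 1.63×10⁷ = 1.62×10⁻¹¹ V²
V_n = √(1.62×10⁻¹¹) = 4.02×10⁻⁶ V = 4.02 µV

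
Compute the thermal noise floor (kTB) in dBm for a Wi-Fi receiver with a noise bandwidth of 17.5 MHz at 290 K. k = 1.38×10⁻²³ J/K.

P_n = kTB = 1.38×10⁻²³ × 290 × 1.75×10⁷ = 7.00×10⁻¹⁴ W
In dBm: 10 log₁₀(7.00×10⁻¹⁴ / 10⁻³) = −101.5 dBm

−101.5 dBm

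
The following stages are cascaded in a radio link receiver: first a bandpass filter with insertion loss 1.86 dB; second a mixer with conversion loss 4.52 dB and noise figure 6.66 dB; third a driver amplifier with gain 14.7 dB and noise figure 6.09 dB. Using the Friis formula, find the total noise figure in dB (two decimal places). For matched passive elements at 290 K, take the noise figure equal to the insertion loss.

Convert to linear (a loss of L dB is a gain of −L dB): F_i = 10^(NF_i/10), G_i = 10^(G_i,dB/10)
  Stage 1: F_1 = 10^(1.86/10) = 1.535, G_1 = 10^(−1.86/10) = 0.6516
  Stage 2: F_2 = 10^(6.66/10) = 4.634, G_2 = 10^(−4.52/10) = 0.3532
  Stage 3: F_3 = 10^(6.09/10) = 4.064, G_3 = 10^(14.7/10) = 29.51
Friis cascade:
  F = 1.535 + (4.634 − 1)/0.6516 + (4.064 − 1)/0.2301 = 20.43
NF = 10 log₁₀(20.43) = 13.10 dB

13.10 dB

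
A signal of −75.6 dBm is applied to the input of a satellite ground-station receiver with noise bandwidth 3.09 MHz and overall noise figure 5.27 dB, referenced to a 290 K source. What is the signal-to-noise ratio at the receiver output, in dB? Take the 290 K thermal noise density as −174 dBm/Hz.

Noise floor: N = −174 + 10 log₁₀(B) + NF
10 log₁₀(3.09×10⁶) = 64.9 dB
N = −174 + 64.9 + 5.27 = −103.83 dBm
SNR = P_sig − N = −75.6 − (−103.83) = 28.23 dB → 28.2 dB

28.2 dB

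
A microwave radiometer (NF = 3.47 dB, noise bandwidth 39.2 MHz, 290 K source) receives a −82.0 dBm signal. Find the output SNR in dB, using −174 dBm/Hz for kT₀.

Noise floor: N = −174 + 10 log₁₀(B) + NF
10 log₁₀(3.92×10⁷) = 75.93 dB
N = −174 + 75.93 + 3.47 = −94.60 dBm
SNR = P_sig − N = −82.0 − (−94.60) = 12.60 dB → 12.6 dB

12.6 dB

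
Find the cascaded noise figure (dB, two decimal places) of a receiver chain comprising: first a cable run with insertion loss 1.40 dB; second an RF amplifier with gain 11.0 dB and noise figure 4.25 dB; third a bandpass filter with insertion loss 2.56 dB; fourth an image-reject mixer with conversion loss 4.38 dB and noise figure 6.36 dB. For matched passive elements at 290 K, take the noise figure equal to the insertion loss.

6.45 dB

Convert to linear (a loss of L dB is a gain of −L dB): F_i = 10^(NF_i/10), G_i = 10^(G_i,dB/10)
  Stage 1: F_1 = 10^(1.40/10) = 1.380, G_1 = 10^(−1.40/10) = 0.7244
  Stage 2: F_2 = 10^(4.25/10) = 2.661, G_2 = 10^(11.0/10) = 12.59
  Stage 3: F_3 = 10^(2.56/10) = 1.803, G_3 = 10^(−2.56/10) = 0.5546
  Stage 4: F_4 = 10^(6.36/10) = 4.325, G_4 = 10^(−4.38/10) = 0.3648
Friis cascade:
  F = 1.380 + (2.661 − 1)/0.7244 + (1.803 − 1)/9.120 + (4.325 − 1)/5.058 = 4.418
NF = 10 log₁₀(4.418) = 6.45 dB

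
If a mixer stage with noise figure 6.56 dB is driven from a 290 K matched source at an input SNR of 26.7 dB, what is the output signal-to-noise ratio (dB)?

By definition F = SNR_in/SNR_out, so in dB: SNR_out = SNR_in − NF
SNR_out = 26.7 − 6.56 = 20.14 dB

20.14 dB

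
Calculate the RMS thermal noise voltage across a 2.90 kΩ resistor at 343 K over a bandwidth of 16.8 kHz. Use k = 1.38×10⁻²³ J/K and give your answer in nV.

V_n = √(4kTRB)
4kTRB = 4 × 1.38×10⁻²³ × 343 × 2.90×10³ × 1.68×10⁴ = 9.22×10⁻¹³ V²
V_n = √(9.22×10⁻¹³) = 9.60×10⁻⁷ V = 960 nV

960 nV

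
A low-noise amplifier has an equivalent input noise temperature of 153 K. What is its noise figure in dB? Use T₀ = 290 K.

1.84 dB

F = 1 + T_e/T₀ = 1 + 153/290 = 1.52759
NF = 10 log₁₀(1.52759) = 1.84 dB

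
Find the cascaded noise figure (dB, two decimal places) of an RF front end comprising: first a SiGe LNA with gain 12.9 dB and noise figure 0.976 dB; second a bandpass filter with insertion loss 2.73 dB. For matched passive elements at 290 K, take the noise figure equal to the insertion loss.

Convert to linear (a loss of L dB is a gain of −L dB): F_i = 10^(NF_i/10), G_i = 10^(G_i,dB/10)
  Stage 1: F_1 = 10^(0.976/10) = 1.252, G_1 = 10^(12.9/10) = 19.50
  Stage 2: F_2 = 10^(2.73/10) = 1.875, G_2 = 10^(−2.73/10) = 0.5333
Friis cascade:
  F = 1.252 + (1.875 − 1)/19.50 = 1.297
NF = 10 log₁₀(1.297) = 1.13 dB

1.13 dB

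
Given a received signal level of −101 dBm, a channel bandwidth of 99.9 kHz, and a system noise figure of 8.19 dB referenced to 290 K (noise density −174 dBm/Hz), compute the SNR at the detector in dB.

14.8 dB

Noise floor: N = −174 + 10 log₁₀(B) + NF
10 log₁₀(9.99×10⁴) = 50 dB
N = −174 + 50 + 8.19 = −115.81 dBm
SNR = P_sig − N = −101 − (−115.81) = 14.81 dB → 14.8 dB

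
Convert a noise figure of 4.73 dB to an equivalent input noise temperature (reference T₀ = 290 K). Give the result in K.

F = 10^(4.73/10) = 2.97167
T_e = (F − 1)·T₀ = (2.97167 − 1) × 290 = 572 K

572 K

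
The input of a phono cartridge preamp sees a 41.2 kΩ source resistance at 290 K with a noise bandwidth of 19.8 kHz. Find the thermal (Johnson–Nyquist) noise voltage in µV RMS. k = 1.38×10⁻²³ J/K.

3.61 µV

V_n = √(4kTRB)
4kTRB = 4 × 1.38×10⁻²³ × 290 × 4.12×10⁴ × 1.98×10⁴ = 1.31×10⁻¹¹ V²
V_n = √(1.31×10⁻¹¹) = 3.61×10⁻⁶ V = 3.61 µV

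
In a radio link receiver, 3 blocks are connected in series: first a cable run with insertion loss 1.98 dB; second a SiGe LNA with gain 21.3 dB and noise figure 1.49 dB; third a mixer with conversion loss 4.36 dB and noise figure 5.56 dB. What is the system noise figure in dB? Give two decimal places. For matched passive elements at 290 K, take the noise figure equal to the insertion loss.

3.53 dB

Convert to linear (a loss of L dB is a gain of −L dB): F_i = 10^(NF_i/10), G_i = 10^(G_i,dB/10)
  Stage 1: F_1 = 10^(1.98/10) = 1.578, G_1 = 10^(−1.98/10) = 0.6339
  Stage 2: F_2 = 10^(1.49/10) = 1.409, G_2 = 10^(21.3/10) = 134.9
  Stage 3: F_3 = 10^(5.56/10) = 3.597, G_3 = 10^(−4.36/10) = 0.3664
Friis cascade:
  F = 1.578 + (1.409 − 1)/0.6339 + (3.597 − 1)/85.51 = 2.254
NF = 10 log₁₀(2.254) = 3.53 dB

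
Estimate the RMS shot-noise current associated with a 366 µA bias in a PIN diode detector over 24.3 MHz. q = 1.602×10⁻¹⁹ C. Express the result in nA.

53.4 nA

I_n = √(2qI·B)
2qI·B = 2 × 1.602×10⁻¹⁹ × 3.66×10⁻⁴ × 2.43×10⁷ = 2.85×10⁻¹⁵ A²
I_n = √(2.85×10⁻¹⁵) = 5.34×10⁻⁸ A = 53.4 nA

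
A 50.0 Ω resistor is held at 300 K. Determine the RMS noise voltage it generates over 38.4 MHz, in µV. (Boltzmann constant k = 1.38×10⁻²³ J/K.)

5.64 µV

V_n = √(4kTRB)
4kTRB = 4 × 1.38×10⁻²³ × 300 × 5.00×10¹ × 3.84×10⁷ = 3.18×10⁻¹¹ V²
V_n = √(3.18×10⁻¹¹) = 5.64×10⁻⁶ V = 5.64 µV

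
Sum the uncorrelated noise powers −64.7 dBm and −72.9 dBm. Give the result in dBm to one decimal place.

−64.1 dBm

Convert to linear, add, convert back:
P₁ = 3.39×10⁻¹⁰ W, P₂ = 5.13×10⁻¹¹ W
P_tot = 3.90×10⁻¹⁰ W → 10 log₁₀(P_tot / 10⁻³) = −64.1 dBm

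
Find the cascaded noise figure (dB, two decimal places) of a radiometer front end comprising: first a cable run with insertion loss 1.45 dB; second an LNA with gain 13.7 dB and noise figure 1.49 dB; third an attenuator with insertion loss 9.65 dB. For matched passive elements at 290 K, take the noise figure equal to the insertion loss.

3.91 dB

Convert to linear (a loss of L dB is a gain of −L dB): F_i = 10^(NF_i/10), G_i = 10^(G_i,dB/10)
  Stage 1: F_1 = 10^(1.45/10) = 1.396, G_1 = 10^(−1.45/10) = 0.7161
  Stage 2: F_2 = 10^(1.49/10) = 1.409, G_2 = 10^(13.7/10) = 23.44
  Stage 3: F_3 = 10^(9.65/10) = 9.226, G_3 = 10^(−9.65/10) = 0.1084
Friis cascade:
  F = 1.396 + (1.409 − 1)/0.7161 + (9.226 − 1)/16.79 = 2.458
NF = 10 log₁₀(2.458) = 3.91 dB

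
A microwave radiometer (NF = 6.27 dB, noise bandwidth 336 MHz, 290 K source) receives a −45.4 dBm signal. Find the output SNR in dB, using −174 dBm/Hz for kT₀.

Noise floor: N = −174 + 10 log₁₀(B) + NF
10 log₁₀(3.36×10⁸) = 85.26 dB
N = −174 + 85.26 + 6.27 = −82.47 dBm
SNR = P_sig − N = −45.4 − (−82.47) = 37.07 dB → 37.1 dB

37.1 dB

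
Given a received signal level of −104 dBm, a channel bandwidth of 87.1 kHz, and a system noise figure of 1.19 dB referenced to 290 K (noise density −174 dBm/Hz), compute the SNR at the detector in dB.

Noise floor: N = −174 + 10 log₁₀(B) + NF
10 log₁₀(8.71×10⁴) = 49.4 dB
N = −174 + 49.4 + 1.19 = −123.41 dBm
SNR = P_sig − N = −104 − (−123.41) = 19.41 dB → 19.4 dB

19.4 dB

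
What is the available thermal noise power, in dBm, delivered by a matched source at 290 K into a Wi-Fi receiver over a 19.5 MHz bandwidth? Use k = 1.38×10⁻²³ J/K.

−101.1 dBm

P_n = kTB = 1.38×10⁻²³ × 290 × 1.95×10⁷ = 7.80×10⁻¹⁴ W
In dBm: 10 log₁₀(7.80×10⁻¹⁴ / 10⁻³) = −101.1 dBm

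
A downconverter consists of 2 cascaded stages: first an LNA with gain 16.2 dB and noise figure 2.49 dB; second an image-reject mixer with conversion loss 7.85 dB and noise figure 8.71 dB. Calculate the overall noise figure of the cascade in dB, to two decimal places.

2.85 dB

Convert to linear (a loss of L dB is a gain of −L dB): F_i = 10^(NF_i/10), G_i = 10^(G_i,dB/10)
  Stage 1: F_1 = 10^(2.49/10) = 1.774, G_1 = 10^(16.2/10) = 41.69
  Stage 2: F_2 = 10^(8.71/10) = 7.430, G_2 = 10^(−7.85/10) = 0.1641
Friis cascade:
  F = 1.774 + (7.430 − 1)/41.69 = 1.928
NF = 10 log₁₀(1.928) = 2.85 dB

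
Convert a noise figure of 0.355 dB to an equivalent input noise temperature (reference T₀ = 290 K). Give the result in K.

24.7 K

F = 10^(0.355/10) = 1.08518
T_e = (F − 1)·T₀ = (1.08518 − 1) × 290 = 24.7 K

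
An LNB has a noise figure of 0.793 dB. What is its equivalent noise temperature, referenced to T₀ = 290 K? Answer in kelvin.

58.1 K

F = 10^(0.793/10) = 1.20033
T_e = (F − 1)·T₀ = (1.20033 − 1) × 290 = 58.1 K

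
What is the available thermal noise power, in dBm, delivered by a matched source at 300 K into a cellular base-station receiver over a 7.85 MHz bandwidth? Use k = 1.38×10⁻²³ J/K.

P_n = kTB = 1.38×10⁻²³ × 300 × 7.85×10⁶ = 3.25×10⁻¹⁴ W
In dBm: 10 log₁₀(3.25×10⁻¹⁴ / 10⁻³) = −104.9 dBm

−104.9 dBm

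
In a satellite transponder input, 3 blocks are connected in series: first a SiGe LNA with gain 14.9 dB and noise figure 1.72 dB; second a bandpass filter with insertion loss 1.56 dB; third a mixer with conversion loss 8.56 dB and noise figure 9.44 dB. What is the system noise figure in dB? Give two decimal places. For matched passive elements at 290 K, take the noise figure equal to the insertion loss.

Convert to linear (a loss of L dB is a gain of −L dB): F_i = 10^(NF_i/10), G_i = 10^(G_i,dB/10)
  Stage 1: F_1 = 10^(1.72/10) = 1.486, G_1 = 10^(14.9/10) = 30.90
  Stage 2: F_2 = 10^(1.56/10) = 1.432, G_2 = 10^(−1.56/10) = 0.6982
  Stage 3: F_3 = 10^(9.44/10) = 8.790, G_3 = 10^(−8.56/10) = 0.1393
Friis cascade:
  F = 1.486 + (1.432 − 1)/30.90 + (8.790 − 1)/21.58 = 1.861
NF = 10 log₁₀(1.861) = 2.70 dB

2.70 dB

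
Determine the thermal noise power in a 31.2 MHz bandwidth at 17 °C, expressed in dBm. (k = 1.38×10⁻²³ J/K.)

−99.0 dBm

T = 17 °C + 273.15 = 290.15 K
P_n = kTB = 1.38×10⁻²³ × 290.15 × 3.12×10⁷ = 1.25×10⁻¹³ W
In dBm: 10 log₁₀(1.25×10⁻¹³ / 10⁻³) = −99.0 dBm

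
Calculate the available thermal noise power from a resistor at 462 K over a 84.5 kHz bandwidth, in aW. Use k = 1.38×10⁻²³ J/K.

539 aW

P_n = kTB = 1.38×10⁻²³ × 462 × 8.45×10⁴ = 5.39×10⁻¹⁶ W = 539 aW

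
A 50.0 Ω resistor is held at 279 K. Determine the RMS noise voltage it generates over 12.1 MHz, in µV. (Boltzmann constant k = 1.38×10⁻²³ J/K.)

3.05 µV

V_n = √(4kTRB)
4kTRB = 4 × 1.38×10⁻²³ × 279 × 5.00×10¹ × 1.21×10⁷ = 9.32×10⁻¹² V²
V_n = √(9.32×10⁻¹²) = 3.05×10⁻⁶ V = 3.05 µV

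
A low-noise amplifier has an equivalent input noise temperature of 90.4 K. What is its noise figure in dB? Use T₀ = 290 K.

F = 1 + T_e/T₀ = 1 + 90.4/290 = 1.31172
NF = 10 log₁₀(1.31172) = 1.18 dB

1.18 dB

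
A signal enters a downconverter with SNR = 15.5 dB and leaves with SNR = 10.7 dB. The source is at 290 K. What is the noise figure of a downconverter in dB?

NF (dB) = SNR_in(dB) − SNR_out(dB) when the source is at T₀
NF = 15.5 − 10.7 = 4.8 dB

4.8 dB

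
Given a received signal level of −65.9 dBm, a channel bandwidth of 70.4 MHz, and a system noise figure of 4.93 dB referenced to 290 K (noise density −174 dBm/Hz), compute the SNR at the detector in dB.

24.7 dB

Noise floor: N = −174 + 10 log₁₀(B) + NF
10 log₁₀(7.04×10⁷) = 78.48 dB
N = −174 + 78.48 + 4.93 = −90.59 dBm
SNR = P_sig − N = −65.9 − (−90.59) = 24.69 dB → 24.7 dB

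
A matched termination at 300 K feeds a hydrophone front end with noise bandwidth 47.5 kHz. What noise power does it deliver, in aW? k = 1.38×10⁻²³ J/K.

P_n = kTB = 1.38×10⁻²³ × 300 × 4.75×10⁴ = 1.97×10⁻¹⁶ W = 197 aW

197 aW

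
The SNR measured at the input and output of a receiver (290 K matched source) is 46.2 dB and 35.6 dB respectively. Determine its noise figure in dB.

NF (dB) = SNR_in(dB) − SNR_out(dB) when the source is at T₀
NF = 46.2 − 35.6 = 10.6 dB

10.6 dB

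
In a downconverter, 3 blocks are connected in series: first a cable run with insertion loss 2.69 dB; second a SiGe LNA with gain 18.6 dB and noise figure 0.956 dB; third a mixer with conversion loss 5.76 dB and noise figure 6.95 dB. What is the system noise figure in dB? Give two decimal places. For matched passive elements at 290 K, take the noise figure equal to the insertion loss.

3.83 dB

Convert to linear (a loss of L dB is a gain of −L dB): F_i = 10^(NF_i/10), G_i = 10^(G_i,dB/10)
  Stage 1: F_1 = 10^(2.69/10) = 1.858, G_1 = 10^(−2.69/10) = 0.5383
  Stage 2: F_2 = 10^(0.956/10) = 1.246, G_2 = 10^(18.6/10) = 72.44
  Stage 3: F_3 = 10^(6.95/10) = 4.955, G_3 = 10^(−5.76/10) = 0.2655
Friis cascade:
  F = 1.858 + (1.246 − 1)/0.5383 + (4.955 − 1)/38.99 = 2.417
NF = 10 log₁₀(2.417) = 3.83 dB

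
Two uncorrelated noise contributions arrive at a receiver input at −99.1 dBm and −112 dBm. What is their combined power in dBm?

−98.9 dBm

Convert to linear, add, convert back:
P₁ = 1.23×10⁻¹³ W, P₂ = 6.31×10⁻¹⁵ W
P_tot = 1.29×10⁻¹³ W → 10 log₁₀(P_tot / 10⁻³) = −98.9 dBm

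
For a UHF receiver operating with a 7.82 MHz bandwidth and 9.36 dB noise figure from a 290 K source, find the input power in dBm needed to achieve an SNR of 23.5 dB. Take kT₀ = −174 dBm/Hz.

−72.2 dBm

Sensitivity = −174 + 10 log₁₀(B) + NF + SNR_min
= −174 + 68.93 + 9.36 + 23.5
= −72.21 dBm → −72.2 dBm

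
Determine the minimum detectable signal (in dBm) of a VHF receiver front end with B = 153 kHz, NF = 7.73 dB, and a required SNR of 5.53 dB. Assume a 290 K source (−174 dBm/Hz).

−108.9 dBm

Sensitivity = −174 + 10 log₁₀(B) + NF + SNR_min
= −174 + 51.85 + 7.73 + 5.53
= −108.89 dBm → −108.9 dBm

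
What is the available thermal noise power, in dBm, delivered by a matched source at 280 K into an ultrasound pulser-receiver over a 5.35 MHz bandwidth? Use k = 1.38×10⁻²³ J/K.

−106.8 dBm

P_n = kTB = 1.38×10⁻²³ × 280 × 5.35×10⁶ = 2.07×10⁻¹⁴ W
In dBm: 10 log₁₀(2.07×10⁻¹⁴ / 10⁻³) = −106.8 dBm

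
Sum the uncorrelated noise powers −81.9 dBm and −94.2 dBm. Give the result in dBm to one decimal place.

Convert to linear, add, convert back:
P₁ = 6.46×10⁻¹² W, P₂ = 3.80×10⁻¹³ W
P_tot = 6.84×10⁻¹² W → 10 log₁₀(P_tot / 10⁻³) = −81.7 dBm

−81.7 dBm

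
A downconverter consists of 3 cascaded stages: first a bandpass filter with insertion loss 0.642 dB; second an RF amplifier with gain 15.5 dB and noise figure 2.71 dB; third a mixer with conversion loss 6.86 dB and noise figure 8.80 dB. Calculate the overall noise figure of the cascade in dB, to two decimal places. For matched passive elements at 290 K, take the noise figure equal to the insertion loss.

Convert to linear (a loss of L dB is a gain of −L dB): F_i = 10^(NF_i/10), G_i = 10^(G_i,dB/10)
  Stage 1: F_1 = 10^(0.642/10) = 1.159, G_1 = 10^(−0.642/10) = 0.8626
  Stage 2: F_2 = 10^(2.71/10) = 1.866, G_2 = 10^(15.5/10) = 35.48
  Stage 3: F_3 = 10^(8.80/10) = 7.586, G_3 = 10^(−6.86/10) = 0.2061
Friis cascade:
  F = 1.159 + (1.866 − 1)/0.8626 + (7.586 − 1)/30.61 = 2.379
NF = 10 log₁₀(2.379) = 3.76 dB

3.76 dB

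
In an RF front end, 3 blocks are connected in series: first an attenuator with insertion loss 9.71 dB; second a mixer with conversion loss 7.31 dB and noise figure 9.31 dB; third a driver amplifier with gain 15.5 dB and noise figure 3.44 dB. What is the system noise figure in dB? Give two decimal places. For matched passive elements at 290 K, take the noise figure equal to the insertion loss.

21.48 dB

Convert to linear (a loss of L dB is a gain of −L dB): F_i = 10^(NF_i/10), G_i = 10^(G_i,dB/10)
  Stage 1: F_1 = 10^(9.71/10) = 9.354, G_1 = 10^(−9.71/10) = 0.1069
  Stage 2: F_2 = 10^(9.31/10) = 8.531, G_2 = 10^(−7.31/10) = 0.1858
  Stage 3: F_3 = 10^(3.44/10) = 2.208, G_3 = 10^(15.5/10) = 35.48
Friis cascade:
  F = 9.354 + (8.531 − 1)/0.1069 + (2.208 − 1)/0.01986 = 140.6
NF = 10 log₁₀(140.6) = 21.48 dB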